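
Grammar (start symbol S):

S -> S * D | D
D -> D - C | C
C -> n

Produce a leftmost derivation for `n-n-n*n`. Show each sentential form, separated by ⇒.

S ⇒ S*D ⇒ D*D ⇒ D-C*D ⇒ D-C-C*D ⇒ C-C-C*D ⇒ n-C-C*D ⇒ n-n-C*D ⇒ n-n-n*D ⇒ n-n-n*C ⇒ n-n-n*n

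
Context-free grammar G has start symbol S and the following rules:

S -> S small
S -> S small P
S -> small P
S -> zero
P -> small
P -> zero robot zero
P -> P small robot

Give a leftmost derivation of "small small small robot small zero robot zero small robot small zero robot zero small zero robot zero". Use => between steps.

S => S small P   [S -> S small P]
S small P => S small P small P   [S -> S small P]
S small P small P => S small P small P small P   [S -> S small P]
S small P small P small P => small P small P small P small P   [S -> small P]
small P small P small P small P => small P small robot small P small P small P   [P -> P small robot]
small P small robot small P small P small P => small small small robot small P small P small P   [P -> small]
small small small robot small P small P small P => small small small robot small P small robot small P small P   [P -> P small robot]
small small small robot small P small robot small P small P => small small small robot small zero robot zero small robot small P small P   [P -> zero robot zero]
small small small robot small zero robot zero small robot small P small P => small small small robot small zero robot zero small robot small zero robot zero small P   [P -> zero robot zero]
small small small robot small zero robot zero small robot small zero robot zero small P => small small small robot small zero robot zero small robot small zero robot zero small zero robot zero   [P -> zero robot zero]

S => S small P => S small P small P => S small P small P small P => small P small P small P small P => small P small robot small P small P small P => small small small robot small P small P small P => small small small robot small P small robot small P small P => small small small robot small zero robot zero small robot small P small P => small small small robot small zero robot zero small robot small zero robot zero small P => small small small robot small zero robot zero small robot small zero robot zero small zero robot zero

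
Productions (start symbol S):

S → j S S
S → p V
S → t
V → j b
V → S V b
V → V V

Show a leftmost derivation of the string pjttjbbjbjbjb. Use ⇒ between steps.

S⇒pV⇒pVV⇒pVVV⇒pVVVV⇒pSVbVVV⇒pjSSVbVVV⇒pjtSVbVVV⇒pjttVbVVV⇒pjttjbbVVV⇒pjttjbbjbVV⇒pjttjbbjbjbV⇒pjttjbbjbjbjb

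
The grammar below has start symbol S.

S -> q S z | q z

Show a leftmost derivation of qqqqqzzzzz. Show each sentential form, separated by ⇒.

S ⇒ qSz   [S -> q S z]
qSz ⇒ qqSzz   [S -> q S z]
qqSzz ⇒ qqqSzzz   [S -> q S z]
qqqSzzz ⇒ qqqqSzzzz   [S -> q S z]
qqqqSzzzz ⇒ qqqqqzzzzz   [S -> q z]

S ⇒ qSz ⇒ qqSzz ⇒ qqqSzzz ⇒ qqqqSzzzz ⇒ qqqqqzzzzz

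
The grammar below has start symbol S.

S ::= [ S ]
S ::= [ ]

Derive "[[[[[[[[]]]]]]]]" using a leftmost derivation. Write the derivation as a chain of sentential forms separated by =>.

S => [S] => [[S]] => [[[S]]] => [[[[S]]]] => [[[[[S]]]]] => [[[[[[S]]]]]] => [[[[[[[S]]]]]]] => [[[[[[[[]]]]]]]]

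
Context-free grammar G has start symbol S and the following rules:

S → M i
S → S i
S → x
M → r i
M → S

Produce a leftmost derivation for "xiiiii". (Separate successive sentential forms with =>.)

S=>Mi=>Si=>Mii=>Sii=>Siii=>Miiii=>Siiii=>Miiiii=>Siiiii=>xiiiii

S => Mi   [S → M i]
Mi => Si   [M → S]
Si => Mii   [S → M i]
Mii => Sii   [M → S]
Sii => Siii   [S → S i]
Siii => Miiii   [S → M i]
Miiii => Siiii   [M → S]
Siiii => Miiiii   [S → M i]
Miiiii => Siiiii   [M → S]
Siiiii => xiiiii   [S → x]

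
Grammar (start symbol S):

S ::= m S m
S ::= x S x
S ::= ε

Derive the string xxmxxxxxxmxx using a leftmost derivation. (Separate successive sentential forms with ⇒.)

S ⇒ xSx ⇒ xxSxx ⇒ xxmSmxx ⇒ xxmxSxmxx ⇒ xxmxxSxxmxx ⇒ xxmxxxSxxxmxx ⇒ xxmxxxxxxmxx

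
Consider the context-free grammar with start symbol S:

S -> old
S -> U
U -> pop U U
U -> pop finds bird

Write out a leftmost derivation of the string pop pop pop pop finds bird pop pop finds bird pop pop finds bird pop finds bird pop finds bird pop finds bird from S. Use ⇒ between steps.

S ⇒ U ⇒ pop U U ⇒ pop pop U U U ⇒ pop pop pop U U U U ⇒ pop pop pop pop finds bird U U U ⇒ pop pop pop pop finds bird pop U U U U ⇒ pop pop pop pop finds bird pop pop finds bird U U U ⇒ pop pop pop pop finds bird pop pop finds bird pop U U U U ⇒ pop pop pop pop finds bird pop pop finds bird pop pop finds bird U U U ⇒ pop pop pop pop finds bird pop pop finds bird pop pop finds bird pop finds bird U U ⇒ pop pop pop pop finds bird pop pop finds bird pop pop finds bird pop finds bird pop finds bird U ⇒ pop pop pop pop finds bird pop pop finds bird pop pop finds bird pop finds bird pop finds bird pop finds bird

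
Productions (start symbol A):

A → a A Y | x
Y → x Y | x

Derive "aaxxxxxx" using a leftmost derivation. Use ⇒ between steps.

A ⇒ aAY   [A → a A Y]
aAY ⇒ aaAYY   [A → a A Y]
aaAYY ⇒ aaxYY   [A → x]
aaxYY ⇒ aaxxY   [Y → x]
aaxxY ⇒ aaxxxY   [Y → x Y]
aaxxxY ⇒ aaxxxxY   [Y → x Y]
aaxxxxY ⇒ aaxxxxxY   [Y → x Y]
aaxxxxxY ⇒ aaxxxxxx   [Y → x]

A⇒aAY⇒aaAYY⇒aaxYY⇒aaxxY⇒aaxxxY⇒aaxxxxY⇒aaxxxxxY⇒aaxxxxxx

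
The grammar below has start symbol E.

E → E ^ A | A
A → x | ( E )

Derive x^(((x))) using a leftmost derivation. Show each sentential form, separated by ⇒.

E ⇒ E^A ⇒ A^A ⇒ x^A ⇒ x^(E) ⇒ x^(A) ⇒ x^((E)) ⇒ x^((A)) ⇒ x^(((E))) ⇒ x^(((A))) ⇒ x^(((x)))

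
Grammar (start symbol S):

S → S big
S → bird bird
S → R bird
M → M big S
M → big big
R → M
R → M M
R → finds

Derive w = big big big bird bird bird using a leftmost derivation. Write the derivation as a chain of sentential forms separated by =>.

S => R bird => M bird => M big S bird => big big big S bird => big big big bird bird bird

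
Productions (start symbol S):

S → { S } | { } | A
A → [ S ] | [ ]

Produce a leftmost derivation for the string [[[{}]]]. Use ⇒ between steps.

S ⇒ A ⇒ [S] ⇒ [A] ⇒ [[S]] ⇒ [[A]] ⇒ [[[S]]] ⇒ [[[{}]]]

S ⇒ A   [S → A]
A ⇒ [S]   [A → [ S ]]
[S] ⇒ [A]   [S → A]
[A] ⇒ [[S]]   [A → [ S ]]
[[S]] ⇒ [[A]]   [S → A]
[[A]] ⇒ [[[S]]]   [A → [ S ]]
[[[S]]] ⇒ [[[{}]]]   [S → { }]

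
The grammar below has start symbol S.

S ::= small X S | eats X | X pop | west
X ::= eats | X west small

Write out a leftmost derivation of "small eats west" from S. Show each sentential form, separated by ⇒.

S ⇒ small X S ⇒ small eats S ⇒ small eats west

S ⇒ small X S   [S ::= small X S]
small X S ⇒ small eats S   [X ::= eats]
small eats S ⇒ small eats west   [S ::= west]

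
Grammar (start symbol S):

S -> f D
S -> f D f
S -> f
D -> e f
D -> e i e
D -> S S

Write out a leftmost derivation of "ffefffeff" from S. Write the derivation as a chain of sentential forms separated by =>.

S => fD => fSS => ffDfS => ffeffS => ffefffDf => ffefffeff

S => fD   [S -> f D]
fD => fSS   [D -> S S]
fSS => ffDfS   [S -> f D f]
ffDfS => ffeffS   [D -> e f]
ffeffS => ffefffDf   [S -> f D f]
ffefffDf => ffefffeff   [D -> e f]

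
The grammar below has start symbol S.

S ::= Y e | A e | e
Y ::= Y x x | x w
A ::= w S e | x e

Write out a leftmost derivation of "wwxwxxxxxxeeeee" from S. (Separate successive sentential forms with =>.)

S => Ae => wSee => wAeee => wwSeeee => wwYeeeee => wwYxxeeeee => wwYxxxxeeeee => wwYxxxxxxeeeee => wwxwxxxxxxeeeee

S => Ae   [S ::= A e]
Ae => wSee   [A ::= w S e]
wSee => wAeee   [S ::= A e]
wAeee => wwSeeee   [A ::= w S e]
wwSeeee => wwYeeeee   [S ::= Y e]
wwYeeeee => wwYxxeeeee   [Y ::= Y x x]
wwYxxeeeee => wwYxxxxeeeee   [Y ::= Y x x]
wwYxxxxeeeee => wwYxxxxxxeeeee   [Y ::= Y x x]
wwYxxxxxxeeeee => wwxwxxxxxxeeeee   [Y ::= x w]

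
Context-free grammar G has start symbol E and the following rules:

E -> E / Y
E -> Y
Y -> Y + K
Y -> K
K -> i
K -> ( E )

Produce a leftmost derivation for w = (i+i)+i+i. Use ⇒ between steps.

E ⇒ Y   [E -> Y]
Y ⇒ Y+K   [Y -> Y + K]
Y+K ⇒ Y+K+K   [Y -> Y + K]
Y+K+K ⇒ K+K+K   [Y -> K]
K+K+K ⇒ (E)+K+K   [K -> ( E )]
(E)+K+K ⇒ (Y)+K+K   [E -> Y]
(Y)+K+K ⇒ (Y+K)+K+K   [Y -> Y + K]
(Y+K)+K+K ⇒ (K+K)+K+K   [Y -> K]
(K+K)+K+K ⇒ (i+K)+K+K   [K -> i]
(i+K)+K+K ⇒ (i+i)+K+K   [K -> i]
(i+i)+K+K ⇒ (i+i)+i+K   [K -> i]
(i+i)+i+K ⇒ (i+i)+i+i   [K -> i]

E ⇒ Y ⇒ Y+K ⇒ Y+K+K ⇒ K+K+K ⇒ (E)+K+K ⇒ (Y)+K+K ⇒ (Y+K)+K+K ⇒ (K+K)+K+K ⇒ (i+K)+K+K ⇒ (i+i)+K+K ⇒ (i+i)+i+K ⇒ (i+i)+i+i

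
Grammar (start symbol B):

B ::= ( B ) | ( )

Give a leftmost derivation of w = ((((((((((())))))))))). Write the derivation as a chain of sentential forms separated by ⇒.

B ⇒ (B)   [B ::= ( B )]
(B) ⇒ ((B))   [B ::= ( B )]
((B)) ⇒ (((B)))   [B ::= ( B )]
(((B))) ⇒ ((((B))))   [B ::= ( B )]
((((B)))) ⇒ (((((B)))))   [B ::= ( B )]
(((((B))))) ⇒ ((((((B))))))   [B ::= ( B )]
((((((B)))))) ⇒ (((((((B)))))))   [B ::= ( B )]
(((((((B))))))) ⇒ ((((((((B))))))))   [B ::= ( B )]
((((((((B)))))))) ⇒ (((((((((B)))))))))   [B ::= ( B )]
(((((((((B))))))))) ⇒ ((((((((((B))))))))))   [B ::= ( B )]
((((((((((B)))))))))) ⇒ ((((((((((()))))))))))   [B ::= ( )]

B ⇒ (B) ⇒ ((B)) ⇒ (((B))) ⇒ ((((B)))) ⇒ (((((B))))) ⇒ ((((((B)))))) ⇒ (((((((B))))))) ⇒ ((((((((B)))))))) ⇒ (((((((((B))))))))) ⇒ ((((((((((B)))))))))) ⇒ ((((((((((()))))))))))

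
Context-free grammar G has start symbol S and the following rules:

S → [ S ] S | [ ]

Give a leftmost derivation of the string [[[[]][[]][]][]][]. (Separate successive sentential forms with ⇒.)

S ⇒ [S]S ⇒ [[S]S]S ⇒ [[[S]S]S]S ⇒ [[[[]]S]S]S ⇒ [[[[]][S]S]S]S ⇒ [[[[]][[]]S]S]S ⇒ [[[[]][[]][]]S]S ⇒ [[[[]][[]][]][]]S ⇒ [[[[]][[]][]][]][]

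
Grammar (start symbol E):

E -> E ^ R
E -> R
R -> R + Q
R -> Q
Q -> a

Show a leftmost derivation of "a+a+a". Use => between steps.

E => R   [E -> R]
R => R+Q   [R -> R + Q]
R+Q => R+Q+Q   [R -> R + Q]
R+Q+Q => Q+Q+Q   [R -> Q]
Q+Q+Q => a+Q+Q   [Q -> a]
a+Q+Q => a+a+Q   [Q -> a]
a+a+Q => a+a+a   [Q -> a]

E=>R=>R+Q=>R+Q+Q=>Q+Q+Q=>a+Q+Q=>a+a+Q=>a+a+a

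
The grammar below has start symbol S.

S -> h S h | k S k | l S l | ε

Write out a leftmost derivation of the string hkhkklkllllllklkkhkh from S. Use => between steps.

S => hSh => hkSkh => hkhShkh => hkhkSkhkh => hkhkkSkkhkh => hkhkklSlkkhkh => hkhkklkSklkkhkh => hkhkklklSlklkkhkh => hkhkklkllSllklkkhkh => hkhkklklllSlllklkkhkh => hkhkklkllllllklkkhkh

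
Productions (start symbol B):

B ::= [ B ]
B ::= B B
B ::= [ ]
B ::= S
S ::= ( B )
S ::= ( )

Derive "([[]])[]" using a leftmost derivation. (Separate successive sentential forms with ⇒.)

B ⇒ BB ⇒ SB ⇒ (B)B ⇒ ([B])B ⇒ ([[]])B ⇒ ([[]])[]

B ⇒ BB   [B ::= B B]
BB ⇒ SB   [B ::= S]
SB ⇒ (B)B   [S ::= ( B )]
(B)B ⇒ ([B])B   [B ::= [ B ]]
([B])B ⇒ ([[]])B   [B ::= [ ]]
([[]])B ⇒ ([[]])[]   [B ::= [ ]]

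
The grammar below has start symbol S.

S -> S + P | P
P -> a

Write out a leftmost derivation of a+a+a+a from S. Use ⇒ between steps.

S ⇒ S+P ⇒ S+P+P ⇒ S+P+P+P ⇒ P+P+P+P ⇒ a+P+P+P ⇒ a+a+P+P ⇒ a+a+a+P ⇒ a+a+a+a

S ⇒ S+P   [S -> S + P]
S+P ⇒ S+P+P   [S -> S + P]
S+P+P ⇒ S+P+P+P   [S -> S + P]
S+P+P+P ⇒ P+P+P+P   [S -> P]
P+P+P+P ⇒ a+P+P+P   [P -> a]
a+P+P+P ⇒ a+a+P+P   [P -> a]
a+a+P+P ⇒ a+a+a+P   [P -> a]
a+a+a+P ⇒ a+a+a+a   [P -> a]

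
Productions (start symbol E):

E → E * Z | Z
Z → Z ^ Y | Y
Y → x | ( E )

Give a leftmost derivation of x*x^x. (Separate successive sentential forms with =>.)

E => E*Z   [E → E * Z]
E*Z => Z*Z   [E → Z]
Z*Z => Y*Z   [Z → Y]
Y*Z => x*Z   [Y → x]
x*Z => x*Z^Y   [Z → Z ^ Y]
x*Z^Y => x*Y^Y   [Z → Y]
x*Y^Y => x*x^Y   [Y → x]
x*x^Y => x*x^x   [Y → x]

E => E*Z => Z*Z => Y*Z => x*Z => x*Z^Y => x*Y^Y => x*x^Y => x*x^x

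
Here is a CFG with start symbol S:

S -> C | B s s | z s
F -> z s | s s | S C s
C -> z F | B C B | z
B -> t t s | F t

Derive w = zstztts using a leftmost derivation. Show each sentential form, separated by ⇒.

S ⇒ C   [S -> C]
C ⇒ BCB   [C -> B C B]
BCB ⇒ FtCB   [B -> F t]
FtCB ⇒ zstCB   [F -> z s]
zstCB ⇒ zstzB   [C -> z]
zstzB ⇒ zstztts   [B -> t t s]

S ⇒ C ⇒ BCB ⇒ FtCB ⇒ zstCB ⇒ zstzB ⇒ zstztts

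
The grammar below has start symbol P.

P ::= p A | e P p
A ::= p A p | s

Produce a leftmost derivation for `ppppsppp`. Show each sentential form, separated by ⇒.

P⇒pA⇒ppAp⇒pppApp⇒ppppAppp⇒ppppsppp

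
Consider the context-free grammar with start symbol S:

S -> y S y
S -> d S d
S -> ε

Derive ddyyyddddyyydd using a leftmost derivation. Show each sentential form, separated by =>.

S=>dSd=>ddSdd=>ddySydd=>ddyySyydd=>ddyyySyyydd=>ddyyydSdyyydd=>ddyyyddSddyyydd=>ddyyyddddyyydd

S => dSd   [S -> d S d]
dSd => ddSdd   [S -> d S d]
ddSdd => ddySydd   [S -> y S y]
ddySydd => ddyySyydd   [S -> y S y]
ddyySyydd => ddyyySyyydd   [S -> y S y]
ddyyySyyydd => ddyyydSdyyydd   [S -> d S d]
ddyyydSdyyydd => ddyyyddSddyyydd   [S -> d S d]
ddyyyddSddyyydd => ddyyyddddyyydd   [S -> ε]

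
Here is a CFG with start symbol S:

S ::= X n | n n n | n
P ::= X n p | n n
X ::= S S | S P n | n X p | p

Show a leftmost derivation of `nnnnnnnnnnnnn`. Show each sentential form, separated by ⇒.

S ⇒ Xn   [S ::= X n]
Xn ⇒ SSn   [X ::= S S]
SSn ⇒ XnSn   [S ::= X n]
XnSn ⇒ SSnSn   [X ::= S S]
SSnSn ⇒ nnnSnSn   [S ::= n n n]
nnnSnSn ⇒ nnnXnnSn   [S ::= X n]
nnnXnnSn ⇒ nnnSPnnnSn   [X ::= S P n]
nnnSPnnnSn ⇒ nnnnPnnnSn   [S ::= n]
nnnnPnnnSn ⇒ nnnnnnnnnSn   [P ::= n n]
nnnnnnnnnSn ⇒ nnnnnnnnnnnnn   [S ::= n n n]

S⇒Xn⇒SSn⇒XnSn⇒SSnSn⇒nnnSnSn⇒nnnXnnSn⇒nnnSPnnnSn⇒nnnnPnnnSn⇒nnnnnnnnnSn⇒nnnnnnnnnnnnn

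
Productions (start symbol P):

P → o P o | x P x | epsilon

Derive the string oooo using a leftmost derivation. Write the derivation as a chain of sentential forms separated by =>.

P => oPo   [P → o P o]
oPo => ooPoo   [P → o P o]
ooPoo => oooo   [P → epsilon]

P => oPo => ooPoo => oooo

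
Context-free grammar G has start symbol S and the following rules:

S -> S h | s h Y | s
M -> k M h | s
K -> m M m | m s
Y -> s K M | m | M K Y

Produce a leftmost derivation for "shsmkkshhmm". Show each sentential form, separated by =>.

S => shY => shMKY => shsKY => shsmMmY => shsmkMhmY => shsmkkMhhmY => shsmkkshhmY => shsmkkshhmm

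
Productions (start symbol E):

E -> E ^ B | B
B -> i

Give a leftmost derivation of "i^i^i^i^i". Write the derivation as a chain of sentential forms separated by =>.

E => E^B => E^B^B => E^B^B^B => E^B^B^B^B => B^B^B^B^B => i^B^B^B^B => i^i^B^B^B => i^i^i^B^B => i^i^i^i^B => i^i^i^i^i

E => E^B   [E -> E ^ B]
E^B => E^B^B   [E -> E ^ B]
E^B^B => E^B^B^B   [E -> E ^ B]
E^B^B^B => E^B^B^B^B   [E -> E ^ B]
E^B^B^B^B => B^B^B^B^B   [E -> B]
B^B^B^B^B => i^B^B^B^B   [B -> i]
i^B^B^B^B => i^i^B^B^B   [B -> i]
i^i^B^B^B => i^i^i^B^B   [B -> i]
i^i^i^B^B => i^i^i^i^B   [B -> i]
i^i^i^i^B => i^i^i^i^i   [B -> i]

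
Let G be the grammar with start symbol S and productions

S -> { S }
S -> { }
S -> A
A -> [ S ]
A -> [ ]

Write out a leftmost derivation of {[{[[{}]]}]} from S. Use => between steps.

S => {S} => {A} => {[S]} => {[{S}]} => {[{A}]} => {[{[S]}]} => {[{[A]}]} => {[{[[S]]}]} => {[{[[{}]]}]}

S => {S}   [S -> { S }]
{S} => {A}   [S -> A]
{A} => {[S]}   [A -> [ S ]]
{[S]} => {[{S}]}   [S -> { S }]
{[{S}]} => {[{A}]}   [S -> A]
{[{A}]} => {[{[S]}]}   [A -> [ S ]]
{[{[S]}]} => {[{[A]}]}   [S -> A]
{[{[A]}]} => {[{[[S]]}]}   [A -> [ S ]]
{[{[[S]]}]} => {[{[[{}]]}]}   [S -> { }]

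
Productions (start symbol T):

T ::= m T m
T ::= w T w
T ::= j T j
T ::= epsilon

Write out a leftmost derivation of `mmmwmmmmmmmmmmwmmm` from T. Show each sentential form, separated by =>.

T=>mTm=>mmTmm=>mmmTmmm=>mmmwTwmmm=>mmmwmTmwmmm=>mmmwmmTmmwmmm=>mmmwmmmTmmmwmmm=>mmmwmmmmTmmmmwmmm=>mmmwmmmmmTmmmmmwmmm=>mmmwmmmmmmmmmmwmmm

T => mTm   [T ::= m T m]
mTm => mmTmm   [T ::= m T m]
mmTmm => mmmTmmm   [T ::= m T m]
mmmTmmm => mmmwTwmmm   [T ::= w T w]
mmmwTwmmm => mmmwmTmwmmm   [T ::= m T m]
mmmwmTmwmmm => mmmwmmTmmwmmm   [T ::= m T m]
mmmwmmTmmwmmm => mmmwmmmTmmmwmmm   [T ::= m T m]
mmmwmmmTmmmwmmm => mmmwmmmmTmmmmwmmm   [T ::= m T m]
mmmwmmmmTmmmmwmmm => mmmwmmmmmTmmmmmwmmm   [T ::= m T m]
mmmwmmmmmTmmmmmwmmm => mmmwmmmmmmmmmmwmmm   [T ::= epsilon]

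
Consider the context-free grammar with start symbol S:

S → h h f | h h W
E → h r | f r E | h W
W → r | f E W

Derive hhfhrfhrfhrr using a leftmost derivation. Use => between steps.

S => hhW => hhfEW => hhfhWW => hhfhrW => hhfhrfEW => hhfhrfhWW => hhfhrfhrW => hhfhrfhrfEW => hhfhrfhrfhrW => hhfhrfhrfhrr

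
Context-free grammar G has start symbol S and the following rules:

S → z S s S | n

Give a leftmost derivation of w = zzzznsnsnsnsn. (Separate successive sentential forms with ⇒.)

S ⇒ zSsS ⇒ zzSsSsS ⇒ zzzSsSsSsS ⇒ zzzzSsSsSsSsS ⇒ zzzznsSsSsSsS ⇒ zzzznsnsSsSsS ⇒ zzzznsnsnsSsS ⇒ zzzznsnsnsnsS ⇒ zzzznsnsnsnsn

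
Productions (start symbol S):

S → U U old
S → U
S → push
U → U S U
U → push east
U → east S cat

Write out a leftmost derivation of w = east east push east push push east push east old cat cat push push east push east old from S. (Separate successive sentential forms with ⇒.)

S ⇒ U U old ⇒ U S U U old ⇒ east S cat S U U old ⇒ east U cat S U U old ⇒ east east S cat cat S U U old ⇒ east east U U old cat cat S U U old ⇒ east east U S U U old cat cat S U U old ⇒ east east push east S U U old cat cat S U U old ⇒ east east push east push U U old cat cat S U U old ⇒ east east push east push push east U old cat cat S U U old ⇒ east east push east push push east push east old cat cat S U U old ⇒ east east push east push push east push east old cat cat push U U old ⇒ east east push east push push east push east old cat cat push push east U old ⇒ east east push east push push east push east old cat cat push push east push east old

S ⇒ U U old   [S → U U old]
U U old ⇒ U S U U old   [U → U S U]
U S U U old ⇒ east S cat S U U old   [U → east S cat]
east S cat S U U old ⇒ east U cat S U U old   [S → U]
east U cat S U U old ⇒ east east S cat cat S U U old   [U → east S cat]
east east S cat cat S U U old ⇒ east east U U old cat cat S U U old   [S → U U old]
east east U U old cat cat S U U old ⇒ east east U S U U old cat cat S U U old   [U → U S U]
east east U S U U old cat cat S U U old ⇒ east east push east S U U old cat cat S U U old   [U → push east]
east east push east S U U old cat cat S U U old ⇒ east east push east push U U old cat cat S U U old   [S → push]
east east push east push U U old cat cat S U U old ⇒ east east push east push push east U old cat cat S U U old   [U → push east]
east east push east push push east U old cat cat S U U old ⇒ east east push east push push east push east old cat cat S U U old   [U → push east]
east east push east push push east push east old cat cat S U U old ⇒ east east push east push push east push east old cat cat push U U old   [S → push]
east east push east push push east push east old cat cat push U U old ⇒ east east push east push push east push east old cat cat push push east U old   [U → push east]
east east push east push push east push east old cat cat push push east U old ⇒ east east push east push push east push east old cat cat push push east push east old   [U → push east]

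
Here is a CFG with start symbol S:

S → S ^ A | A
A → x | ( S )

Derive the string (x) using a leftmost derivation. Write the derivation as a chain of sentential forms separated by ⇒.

S ⇒ A   [S → A]
A ⇒ (S)   [A → ( S )]
(S) ⇒ (A)   [S → A]
(A) ⇒ (x)   [A → x]

S ⇒ A ⇒ (S) ⇒ (A) ⇒ (x)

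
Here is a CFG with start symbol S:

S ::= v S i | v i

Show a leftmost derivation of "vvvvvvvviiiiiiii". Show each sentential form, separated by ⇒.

S ⇒ vSi   [S ::= v S i]
vSi ⇒ vvSii   [S ::= v S i]
vvSii ⇒ vvvSiii   [S ::= v S i]
vvvSiii ⇒ vvvvSiiii   [S ::= v S i]
vvvvSiiii ⇒ vvvvvSiiiii   [S ::= v S i]
vvvvvSiiiii ⇒ vvvvvvSiiiiii   [S ::= v S i]
vvvvvvSiiiiii ⇒ vvvvvvvSiiiiiii   [S ::= v S i]
vvvvvvvSiiiiiii ⇒ vvvvvvvviiiiiiii   [S ::= v i]

S⇒vSi⇒vvSii⇒vvvSiii⇒vvvvSiiii⇒vvvvvSiiiii⇒vvvvvvSiiiiii⇒vvvvvvvSiiiiiii⇒vvvvvvvviiiiiiii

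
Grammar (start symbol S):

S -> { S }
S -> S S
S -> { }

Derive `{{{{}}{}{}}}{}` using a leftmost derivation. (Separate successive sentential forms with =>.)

S=>SS=>{S}S=>{{S}}S=>{{SS}}S=>{{SSS}}S=>{{{S}SS}}S=>{{{{}}SS}}S=>{{{{}}{}S}}S=>{{{{}}{}{}}}S=>{{{{}}{}{}}}{}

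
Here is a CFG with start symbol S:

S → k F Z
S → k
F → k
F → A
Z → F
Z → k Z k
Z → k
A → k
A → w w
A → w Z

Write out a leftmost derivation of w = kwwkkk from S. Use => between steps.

S => kFZ => kAZ => kwwZ => kwwkZk => kwwkFk => kwwkkk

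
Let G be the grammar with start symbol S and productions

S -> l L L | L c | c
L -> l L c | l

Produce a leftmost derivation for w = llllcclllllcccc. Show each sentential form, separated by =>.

S => lLL => llLcL => lllLccL => llllccL => llllcclLc => llllccllLcc => llllcclllLccc => llllccllllLcccc => llllcclllllcccc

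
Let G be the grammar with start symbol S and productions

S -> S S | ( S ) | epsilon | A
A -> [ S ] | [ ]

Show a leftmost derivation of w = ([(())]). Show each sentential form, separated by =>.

S => (S) => (SS) => (AS) => ([S]S) => ([(S)]S) => ([(SS)]S) => ([((S)S)]S) => ([(()S)]S) => ([(())]S) => ([(())])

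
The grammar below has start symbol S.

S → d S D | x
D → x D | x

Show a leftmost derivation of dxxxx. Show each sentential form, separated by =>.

S=>dSD=>dxD=>dxxD=>dxxxD=>dxxxx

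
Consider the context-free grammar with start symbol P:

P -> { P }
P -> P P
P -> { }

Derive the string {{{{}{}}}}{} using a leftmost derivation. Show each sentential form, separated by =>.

P => PP => {P}P => {{P}}P => {{{P}}}P => {{{PP}}}P => {{{{}P}}}P => {{{{}{}}}}P => {{{{}{}}}}{}

P => PP   [P -> P P]
PP => {P}P   [P -> { P }]
{P}P => {{P}}P   [P -> { P }]
{{P}}P => {{{P}}}P   [P -> { P }]
{{{P}}}P => {{{PP}}}P   [P -> P P]
{{{PP}}}P => {{{{}P}}}P   [P -> { }]
{{{{}P}}}P => {{{{}{}}}}P   [P -> { }]
{{{{}{}}}}P => {{{{}{}}}}{}   [P -> { }]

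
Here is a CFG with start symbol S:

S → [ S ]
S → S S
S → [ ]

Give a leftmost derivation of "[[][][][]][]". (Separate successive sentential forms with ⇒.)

S ⇒ SS   [S → S S]
SS ⇒ [S]S   [S → [ S ]]
[S]S ⇒ [SS]S   [S → S S]
[SS]S ⇒ [SSS]S   [S → S S]
[SSS]S ⇒ [SSSS]S   [S → S S]
[SSSS]S ⇒ [[]SSS]S   [S → [ ]]
[[]SSS]S ⇒ [[][]SS]S   [S → [ ]]
[[][]SS]S ⇒ [[][][]S]S   [S → [ ]]
[[][][]S]S ⇒ [[][][][]]S   [S → [ ]]
[[][][][]]S ⇒ [[][][][]][]   [S → [ ]]

S ⇒ SS ⇒ [S]S ⇒ [SS]S ⇒ [SSS]S ⇒ [SSSS]S ⇒ [[]SSS]S ⇒ [[][]SS]S ⇒ [[][][]S]S ⇒ [[][][][]]S ⇒ [[][][][]][]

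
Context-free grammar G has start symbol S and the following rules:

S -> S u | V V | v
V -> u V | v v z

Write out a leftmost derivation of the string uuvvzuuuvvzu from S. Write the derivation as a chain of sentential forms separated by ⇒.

S ⇒ Su   [S -> S u]
Su ⇒ VVu   [S -> V V]
VVu ⇒ uVVu   [V -> u V]
uVVu ⇒ uuVVu   [V -> u V]
uuVVu ⇒ uuvvzVu   [V -> v v z]
uuvvzVu ⇒ uuvvzuVu   [V -> u V]
uuvvzuVu ⇒ uuvvzuuVu   [V -> u V]
uuvvzuuVu ⇒ uuvvzuuuVu   [V -> u V]
uuvvzuuuVu ⇒ uuvvzuuuvvzu   [V -> v v z]

S ⇒ Su ⇒ VVu ⇒ uVVu ⇒ uuVVu ⇒ uuvvzVu ⇒ uuvvzuVu ⇒ uuvvzuuVu ⇒ uuvvzuuuVu ⇒ uuvvzuuuvvzu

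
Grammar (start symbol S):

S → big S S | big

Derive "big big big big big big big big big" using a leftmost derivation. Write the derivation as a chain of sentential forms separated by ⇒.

S ⇒ big S S ⇒ big big S S S ⇒ big big big S S S S ⇒ big big big big S S S ⇒ big big big big big S S S S ⇒ big big big big big big S S S ⇒ big big big big big big big S S ⇒ big big big big big big big big S ⇒ big big big big big big big big big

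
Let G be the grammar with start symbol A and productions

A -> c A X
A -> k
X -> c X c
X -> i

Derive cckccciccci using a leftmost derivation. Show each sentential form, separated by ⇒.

A ⇒ cAX ⇒ ccAXX ⇒ cckXX ⇒ cckcXcX ⇒ cckccXccX ⇒ cckcccXcccX ⇒ cckcccicccX ⇒ cckccciccci

A ⇒ cAX   [A -> c A X]
cAX ⇒ ccAXX   [A -> c A X]
ccAXX ⇒ cckXX   [A -> k]
cckXX ⇒ cckcXcX   [X -> c X c]
cckcXcX ⇒ cckccXccX   [X -> c X c]
cckccXccX ⇒ cckcccXcccX   [X -> c X c]
cckcccXcccX ⇒ cckcccicccX   [X -> i]
cckcccicccX ⇒ cckccciccci   [X -> i]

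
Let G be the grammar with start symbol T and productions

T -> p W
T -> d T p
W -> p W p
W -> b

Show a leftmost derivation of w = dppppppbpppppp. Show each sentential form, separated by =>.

T=>dTp=>dpWp=>dppWpp=>dpppWppp=>dppppWpppp=>dpppppWppppp=>dppppppWpppppp=>dppppppbpppppp

T => dTp   [T -> d T p]
dTp => dpWp   [T -> p W]
dpWp => dppWpp   [W -> p W p]
dppWpp => dpppWppp   [W -> p W p]
dpppWppp => dppppWpppp   [W -> p W p]
dppppWpppp => dpppppWppppp   [W -> p W p]
dpppppWppppp => dppppppWpppppp   [W -> p W p]
dppppppWpppppp => dppppppbpppppp   [W -> b]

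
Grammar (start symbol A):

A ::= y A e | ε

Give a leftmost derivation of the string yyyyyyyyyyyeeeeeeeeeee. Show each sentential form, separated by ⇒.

A ⇒ yAe ⇒ yyAee ⇒ yyyAeee ⇒ yyyyAeeee ⇒ yyyyyAeeeee ⇒ yyyyyyAeeeeee ⇒ yyyyyyyAeeeeeee ⇒ yyyyyyyyAeeeeeeee ⇒ yyyyyyyyyAeeeeeeeee ⇒ yyyyyyyyyyAeeeeeeeeee ⇒ yyyyyyyyyyyAeeeeeeeeeee ⇒ yyyyyyyyyyyeeeeeeeeeee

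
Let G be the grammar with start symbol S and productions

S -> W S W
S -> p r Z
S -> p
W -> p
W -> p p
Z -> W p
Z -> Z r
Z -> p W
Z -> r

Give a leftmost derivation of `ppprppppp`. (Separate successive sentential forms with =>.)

S=>WSW=>pSW=>pWSWW=>ppSWW=>ppprZWW=>ppprpWWW=>ppprpppWW=>ppprppppW=>ppprppppp

S => WSW   [S -> W S W]
WSW => pSW   [W -> p]
pSW => pWSWW   [S -> W S W]
pWSWW => ppSWW   [W -> p]
ppSWW => ppprZWW   [S -> p r Z]
ppprZWW => ppprpWWW   [Z -> p W]
ppprpWWW => ppprpppWW   [W -> p p]
ppprpppWW => ppprppppW   [W -> p]
ppprppppW => ppprppppp   [W -> p]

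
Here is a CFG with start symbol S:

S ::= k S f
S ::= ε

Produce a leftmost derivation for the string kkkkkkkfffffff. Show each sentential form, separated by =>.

S => kSf   [S ::= k S f]
kSf => kkSff   [S ::= k S f]
kkSff => kkkSfff   [S ::= k S f]
kkkSfff => kkkkSffff   [S ::= k S f]
kkkkSffff => kkkkkSfffff   [S ::= k S f]
kkkkkSfffff => kkkkkkSffffff   [S ::= k S f]
kkkkkkSffffff => kkkkkkkSfffffff   [S ::= k S f]
kkkkkkkSfffffff => kkkkkkkfffffff   [S ::= ε]

S=>kSf=>kkSff=>kkkSfff=>kkkkSffff=>kkkkkSfffff=>kkkkkkSffffff=>kkkkkkkSfffffff=>kkkkkkkfffffff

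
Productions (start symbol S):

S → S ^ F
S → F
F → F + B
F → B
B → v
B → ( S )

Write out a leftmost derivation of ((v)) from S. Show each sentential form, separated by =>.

S => F   [S → F]
F => B   [F → B]
B => (S)   [B → ( S )]
(S) => (F)   [S → F]
(F) => (B)   [F → B]
(B) => ((S))   [B → ( S )]
((S)) => ((F))   [S → F]
((F)) => ((B))   [F → B]
((B)) => ((v))   [B → v]

S=>F=>B=>(S)=>(F)=>(B)=>((S))=>((F))=>((B))=>((v))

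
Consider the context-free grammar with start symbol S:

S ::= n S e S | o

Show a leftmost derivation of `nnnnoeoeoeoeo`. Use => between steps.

S => nSeS => nnSeSeS => nnnSeSeSeS => nnnnSeSeSeSeS => nnnnoeSeSeSeS => nnnnoeoeSeSeS => nnnnoeoeoeSeS => nnnnoeoeoeoeS => nnnnoeoeoeoeo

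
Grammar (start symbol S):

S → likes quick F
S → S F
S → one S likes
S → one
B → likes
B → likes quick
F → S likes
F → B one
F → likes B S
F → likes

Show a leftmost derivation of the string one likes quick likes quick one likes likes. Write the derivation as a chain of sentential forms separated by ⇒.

S ⇒ S F ⇒ one S likes F ⇒ one likes quick F likes F ⇒ one likes quick B one likes F ⇒ one likes quick likes quick one likes F ⇒ one likes quick likes quick one likes likes

S ⇒ S F   [S → S F]
S F ⇒ one S likes F   [S → one S likes]
one S likes F ⇒ one likes quick F likes F   [S → likes quick F]
one likes quick F likes F ⇒ one likes quick B one likes F   [F → B one]
one likes quick B one likes F ⇒ one likes quick likes quick one likes F   [B → likes quick]
one likes quick likes quick one likes F ⇒ one likes quick likes quick one likes likes   [F → likes]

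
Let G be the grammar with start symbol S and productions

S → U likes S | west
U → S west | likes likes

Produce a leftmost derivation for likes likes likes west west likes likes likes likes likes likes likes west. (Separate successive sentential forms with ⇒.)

S ⇒ U likes S ⇒ likes likes likes S ⇒ likes likes likes U likes S ⇒ likes likes likes S west likes S ⇒ likes likes likes west west likes S ⇒ likes likes likes west west likes U likes S ⇒ likes likes likes west west likes likes likes likes S ⇒ likes likes likes west west likes likes likes likes U likes S ⇒ likes likes likes west west likes likes likes likes likes likes likes S ⇒ likes likes likes west west likes likes likes likes likes likes likes west

S ⇒ U likes S   [S → U likes S]
U likes S ⇒ likes likes likes S   [U → likes likes]
likes likes likes S ⇒ likes likes likes U likes S   [S → U likes S]
likes likes likes U likes S ⇒ likes likes likes S west likes S   [U → S west]
likes likes likes S west likes S ⇒ likes likes likes west west likes S   [S → west]
likes likes likes west west likes S ⇒ likes likes likes west west likes U likes S   [S → U likes S]
likes likes likes west west likes U likes S ⇒ likes likes likes west west likes likes likes likes S   [U → likes likes]
likes likes likes west west likes likes likes likes S ⇒ likes likes likes west west likes likes likes likes U likes S   [S → U likes S]
likes likes likes west west likes likes likes likes U likes S ⇒ likes likes likes west west likes likes likes likes likes likes likes S   [U → likes likes]
likes likes likes west west likes likes likes likes likes likes likes S ⇒ likes likes likes west west likes likes likes likes likes likes likes west   [S → west]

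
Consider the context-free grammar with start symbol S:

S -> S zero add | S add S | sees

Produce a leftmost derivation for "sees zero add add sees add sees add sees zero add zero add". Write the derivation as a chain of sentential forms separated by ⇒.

S ⇒ S zero add   [S -> S zero add]
S zero add ⇒ S zero add zero add   [S -> S zero add]
S zero add zero add ⇒ S add S zero add zero add   [S -> S add S]
S add S zero add zero add ⇒ S add S add S zero add zero add   [S -> S add S]
S add S add S zero add zero add ⇒ S add S add S add S zero add zero add   [S -> S add S]
S add S add S add S zero add zero add ⇒ S zero add add S add S add S zero add zero add   [S -> S zero add]
S zero add add S add S add S zero add zero add ⇒ sees zero add add S add S add S zero add zero add   [S -> sees]
sees zero add add S add S add S zero add zero add ⇒ sees zero add add sees add S add S zero add zero add   [S -> sees]
sees zero add add sees add S add S zero add zero add ⇒ sees zero add add sees add sees add S zero add zero add   [S -> sees]
sees zero add add sees add sees add S zero add zero add ⇒ sees zero add add sees add sees add sees zero add zero add   [S -> sees]

S ⇒ S zero add ⇒ S zero add zero add ⇒ S add S zero add zero add ⇒ S add S add S zero add zero add ⇒ S add S add S add S zero add zero add ⇒ S zero add add S add S add S zero add zero add ⇒ sees zero add add S add S add S zero add zero add ⇒ sees zero add add sees add S add S zero add zero add ⇒ sees zero add add sees add sees add S zero add zero add ⇒ sees zero add add sees add sees add sees zero add zero add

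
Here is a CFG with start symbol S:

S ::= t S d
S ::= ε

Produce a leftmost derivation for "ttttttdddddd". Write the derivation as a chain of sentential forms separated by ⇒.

S ⇒ tSd ⇒ ttSdd ⇒ tttSddd ⇒ ttttSdddd ⇒ tttttSddddd ⇒ ttttttSdddddd ⇒ ttttttdddddd

S ⇒ tSd   [S ::= t S d]
tSd ⇒ ttSdd   [S ::= t S d]
ttSdd ⇒ tttSddd   [S ::= t S d]
tttSddd ⇒ ttttSdddd   [S ::= t S d]
ttttSdddd ⇒ tttttSddddd   [S ::= t S d]
tttttSddddd ⇒ ttttttSdddddd   [S ::= t S d]
ttttttSdddddd ⇒ ttttttdddddd   [S ::= ε]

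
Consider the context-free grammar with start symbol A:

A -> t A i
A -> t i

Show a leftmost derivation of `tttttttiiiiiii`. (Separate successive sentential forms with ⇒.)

A ⇒ tAi ⇒ ttAii ⇒ tttAiii ⇒ ttttAiiii ⇒ tttttAiiiii ⇒ ttttttAiiiiii ⇒ tttttttiiiiiii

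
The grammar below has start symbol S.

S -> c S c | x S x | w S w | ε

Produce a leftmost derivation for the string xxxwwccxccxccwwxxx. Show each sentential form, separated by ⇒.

S ⇒ xSx ⇒ xxSxx ⇒ xxxSxxx ⇒ xxxwSwxxx ⇒ xxxwwSwwxxx ⇒ xxxwwcScwwxxx ⇒ xxxwwccSccwwxxx ⇒ xxxwwccxSxccwwxxx ⇒ xxxwwccxcScxccwwxxx ⇒ xxxwwccxccxccwwxxx

S ⇒ xSx   [S -> x S x]
xSx ⇒ xxSxx   [S -> x S x]
xxSxx ⇒ xxxSxxx   [S -> x S x]
xxxSxxx ⇒ xxxwSwxxx   [S -> w S w]
xxxwSwxxx ⇒ xxxwwSwwxxx   [S -> w S w]
xxxwwSwwxxx ⇒ xxxwwcScwwxxx   [S -> c S c]
xxxwwcScwwxxx ⇒ xxxwwccSccwwxxx   [S -> c S c]
xxxwwccSccwwxxx ⇒ xxxwwccxSxccwwxxx   [S -> x S x]
xxxwwccxSxccwwxxx ⇒ xxxwwccxcScxccwwxxx   [S -> c S c]
xxxwwccxcScxccwwxxx ⇒ xxxwwccxccxccwwxxx   [S -> ε]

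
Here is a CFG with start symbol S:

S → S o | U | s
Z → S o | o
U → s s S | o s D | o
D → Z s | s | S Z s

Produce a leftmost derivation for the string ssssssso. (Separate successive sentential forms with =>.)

S => U   [S → U]
U => ssS   [U → s s S]
ssS => ssU   [S → U]
ssU => ssssS   [U → s s S]
ssssS => ssssU   [S → U]
ssssU => ssssssS   [U → s s S]
ssssssS => ssssssSo   [S → S o]
ssssssSo => ssssssso   [S → s]

S => U => ssS => ssU => ssssS => ssssU => ssssssS => ssssssSo => ssssssso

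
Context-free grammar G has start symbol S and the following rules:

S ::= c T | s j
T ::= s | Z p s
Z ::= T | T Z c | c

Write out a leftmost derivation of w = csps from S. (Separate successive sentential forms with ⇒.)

S ⇒ cT ⇒ cZps ⇒ cTps ⇒ csps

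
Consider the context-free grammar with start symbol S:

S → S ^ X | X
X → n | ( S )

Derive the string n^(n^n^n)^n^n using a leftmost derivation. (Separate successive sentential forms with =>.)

S => S^X   [S → S ^ X]
S^X => S^X^X   [S → S ^ X]
S^X^X => S^X^X^X   [S → S ^ X]
S^X^X^X => X^X^X^X   [S → X]
X^X^X^X => n^X^X^X   [X → n]
n^X^X^X => n^(S)^X^X   [X → ( S )]
n^(S)^X^X => n^(S^X)^X^X   [S → S ^ X]
n^(S^X)^X^X => n^(S^X^X)^X^X   [S → S ^ X]
n^(S^X^X)^X^X => n^(X^X^X)^X^X   [S → X]
n^(X^X^X)^X^X => n^(n^X^X)^X^X   [X → n]
n^(n^X^X)^X^X => n^(n^n^X)^X^X   [X → n]
n^(n^n^X)^X^X => n^(n^n^n)^X^X   [X → n]
n^(n^n^n)^X^X => n^(n^n^n)^n^X   [X → n]
n^(n^n^n)^n^X => n^(n^n^n)^n^n   [X → n]

S => S^X => S^X^X => S^X^X^X => X^X^X^X => n^X^X^X => n^(S)^X^X => n^(S^X)^X^X => n^(S^X^X)^X^X => n^(X^X^X)^X^X => n^(n^X^X)^X^X => n^(n^n^X)^X^X => n^(n^n^n)^X^X => n^(n^n^n)^n^X => n^(n^n^n)^n^n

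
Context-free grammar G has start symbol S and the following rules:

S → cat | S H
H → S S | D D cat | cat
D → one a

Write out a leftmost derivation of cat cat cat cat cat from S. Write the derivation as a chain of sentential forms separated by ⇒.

S ⇒ S H   [S → S H]
S H ⇒ S H H   [S → S H]
S H H ⇒ S H H H   [S → S H]
S H H H ⇒ S H H H H   [S → S H]
S H H H H ⇒ cat H H H H   [S → cat]
cat H H H H ⇒ cat cat H H H   [H → cat]
cat cat H H H ⇒ cat cat cat H H   [H → cat]
cat cat cat H H ⇒ cat cat cat cat H   [H → cat]
cat cat cat cat H ⇒ cat cat cat cat cat   [H → cat]

S ⇒ S H ⇒ S H H ⇒ S H H H ⇒ S H H H H ⇒ cat H H H H ⇒ cat cat H H H ⇒ cat cat cat H H ⇒ cat cat cat cat H ⇒ cat cat cat cat cat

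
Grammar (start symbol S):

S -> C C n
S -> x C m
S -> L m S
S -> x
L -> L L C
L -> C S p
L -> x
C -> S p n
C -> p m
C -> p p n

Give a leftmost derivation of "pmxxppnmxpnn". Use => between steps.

S => CCn => pmCn => pmSpnn => pmLmSpnn => pmLLCmSpnn => pmxLCmSpnn => pmxxCmSpnn => pmxxppnmSpnn => pmxxppnmxpnn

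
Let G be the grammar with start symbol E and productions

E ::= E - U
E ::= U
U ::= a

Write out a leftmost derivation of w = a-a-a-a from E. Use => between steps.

E => E-U   [E ::= E - U]
E-U => E-U-U   [E ::= E - U]
E-U-U => E-U-U-U   [E ::= E - U]
E-U-U-U => U-U-U-U   [E ::= U]
U-U-U-U => a-U-U-U   [U ::= a]
a-U-U-U => a-a-U-U   [U ::= a]
a-a-U-U => a-a-a-U   [U ::= a]
a-a-a-U => a-a-a-a   [U ::= a]

E => E-U => E-U-U => E-U-U-U => U-U-U-U => a-U-U-U => a-a-U-U => a-a-a-U => a-a-a-a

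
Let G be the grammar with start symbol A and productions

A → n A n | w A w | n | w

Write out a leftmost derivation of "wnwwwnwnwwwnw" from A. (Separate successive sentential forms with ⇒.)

A ⇒ wAw ⇒ wnAnw ⇒ wnwAwnw ⇒ wnwwAwwnw ⇒ wnwwwAwwwnw ⇒ wnwwwnAnwwwnw ⇒ wnwwwnwnwwwnw

A ⇒ wAw   [A → w A w]
wAw ⇒ wnAnw   [A → n A n]
wnAnw ⇒ wnwAwnw   [A → w A w]
wnwAwnw ⇒ wnwwAwwnw   [A → w A w]
wnwwAwwnw ⇒ wnwwwAwwwnw   [A → w A w]
wnwwwAwwwnw ⇒ wnwwwnAnwwwnw   [A → n A n]
wnwwwnAnwwwnw ⇒ wnwwwnwnwwwnw   [A → w]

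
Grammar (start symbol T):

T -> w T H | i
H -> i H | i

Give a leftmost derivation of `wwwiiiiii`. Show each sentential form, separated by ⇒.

T ⇒ wTH ⇒ wwTHH ⇒ wwwTHHH ⇒ wwwiHHH ⇒ wwwiiHHH ⇒ wwwiiiHH ⇒ wwwiiiiH ⇒ wwwiiiiiH ⇒ wwwiiiiii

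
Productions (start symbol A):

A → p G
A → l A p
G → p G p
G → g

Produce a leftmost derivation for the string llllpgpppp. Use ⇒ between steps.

A ⇒ lAp ⇒ llApp ⇒ lllAppp ⇒ llllApppp ⇒ llllpGpppp ⇒ llllpgpppp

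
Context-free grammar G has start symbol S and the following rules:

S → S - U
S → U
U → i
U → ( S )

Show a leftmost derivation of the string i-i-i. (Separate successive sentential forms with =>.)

S => S-U => S-U-U => U-U-U => i-U-U => i-i-U => i-i-i

S => S-U   [S → S - U]
S-U => S-U-U   [S → S - U]
S-U-U => U-U-U   [S → U]
U-U-U => i-U-U   [U → i]
i-U-U => i-i-U   [U → i]
i-i-U => i-i-i   [U → i]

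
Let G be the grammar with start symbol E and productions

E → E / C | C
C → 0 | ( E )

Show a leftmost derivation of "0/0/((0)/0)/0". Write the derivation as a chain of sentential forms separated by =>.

E=>E/C=>E/C/C=>E/C/C/C=>C/C/C/C=>0/C/C/C=>0/0/C/C=>0/0/(E)/C=>0/0/(E/C)/C=>0/0/(C/C)/C=>0/0/((E)/C)/C=>0/0/((C)/C)/C=>0/0/((0)/C)/C=>0/0/((0)/0)/C=>0/0/((0)/0)/0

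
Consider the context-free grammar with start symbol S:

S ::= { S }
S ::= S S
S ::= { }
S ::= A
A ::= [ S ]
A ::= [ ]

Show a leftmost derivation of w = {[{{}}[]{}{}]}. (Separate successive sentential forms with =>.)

S => {S} => {A} => {[S]} => {[SS]} => {[SSS]} => {[{S}SS]} => {[{{}}SS]} => {[{{}}AS]} => {[{{}}[]S]} => {[{{}}[]SS]} => {[{{}}[]{}S]} => {[{{}}[]{}{}]}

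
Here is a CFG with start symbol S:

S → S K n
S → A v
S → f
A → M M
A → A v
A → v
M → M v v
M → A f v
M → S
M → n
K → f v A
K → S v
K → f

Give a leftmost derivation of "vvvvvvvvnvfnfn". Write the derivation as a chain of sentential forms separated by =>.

S => SKn   [S → S K n]
SKn => SKnKn   [S → S K n]
SKnKn => AvKnKn   [S → A v]
AvKnKn => MMvKnKn   [A → M M]
MMvKnKn => MvvMvKnKn   [M → M v v]
MvvMvKnKn => MvvvvMvKnKn   [M → M v v]
MvvvvMvKnKn => SvvvvMvKnKn   [M → S]
SvvvvMvKnKn => AvvvvvMvKnKn   [S → A v]
AvvvvvMvKnKn => AvvvvvvMvKnKn   [A → A v]
AvvvvvvMvKnKn => AvvvvvvvMvKnKn   [A → A v]
AvvvvvvvMvKnKn => vvvvvvvvMvKnKn   [A → v]
vvvvvvvvMvKnKn => vvvvvvvvnvKnKn   [M → n]
vvvvvvvvnvKnKn => vvvvvvvvnvfnKn   [K → f]
vvvvvvvvnvfnKn => vvvvvvvvnvfnfn   [K → f]

S => SKn => SKnKn => AvKnKn => MMvKnKn => MvvMvKnKn => MvvvvMvKnKn => SvvvvMvKnKn => AvvvvvMvKnKn => AvvvvvvMvKnKn => AvvvvvvvMvKnKn => vvvvvvvvMvKnKn => vvvvvvvvnvKnKn => vvvvvvvvnvfnKn => vvvvvvvvnvfnfn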